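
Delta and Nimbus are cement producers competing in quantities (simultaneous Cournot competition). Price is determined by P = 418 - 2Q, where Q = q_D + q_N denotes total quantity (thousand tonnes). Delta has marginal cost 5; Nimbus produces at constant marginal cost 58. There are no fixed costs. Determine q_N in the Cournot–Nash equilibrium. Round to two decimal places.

Delta's profit: π_D = (418 - 2Q)q_D - (5q_D). Setting ∂π_D/∂q_D = 0: 413 - 4q_D - 2(q_N) = 0.
Nimbus's profit: π_N = (418 - 2Q)q_N - (58q_N). Setting ∂π_N/∂q_N = 0: 360 - 4q_N - 2(q_D) = 0.
Best responses: q_D = (413 - 2q_N)/4, q_N = (360 - 2q_D)/4.
Solving the pair: q_D = 233/3, q_N = 307/6.

51.17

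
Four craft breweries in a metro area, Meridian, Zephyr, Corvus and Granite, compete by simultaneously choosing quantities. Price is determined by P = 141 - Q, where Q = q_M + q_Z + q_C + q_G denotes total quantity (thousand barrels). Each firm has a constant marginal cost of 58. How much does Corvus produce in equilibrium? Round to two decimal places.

16.60

A representative firm's profit is π_i = q_i(141 - Q) - 58q_i.
First-order condition (treating rivals' output as given): 83 - 2q_i - Σ_{j≠i} q_j = 0.
With identical firms every q_j equals q_i, so Σ_{j≠i} q_j = 3q_i and 83 = 5q_i, giving q_i = 83/5.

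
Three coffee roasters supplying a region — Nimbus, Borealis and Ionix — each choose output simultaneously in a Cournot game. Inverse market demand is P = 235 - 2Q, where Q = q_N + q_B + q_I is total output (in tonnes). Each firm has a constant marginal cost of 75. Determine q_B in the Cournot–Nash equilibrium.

A representative firm's profit is π_i = q_i(235 - 2Q) - 75q_i.
Setting ∂π_i/∂q_i = 0 with rivals' quantities fixed: 160 - 4q_i - 2·Σ_{j≠i} q_j = 0.
By symmetry each firm produces the same amount; substituting Σ_{j≠i} q_j = 2q_i yields q_i = 160/8 = 20.

20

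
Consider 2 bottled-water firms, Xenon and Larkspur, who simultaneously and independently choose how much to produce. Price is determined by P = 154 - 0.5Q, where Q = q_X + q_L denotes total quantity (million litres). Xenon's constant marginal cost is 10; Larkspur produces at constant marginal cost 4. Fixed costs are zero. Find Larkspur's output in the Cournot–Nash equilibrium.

104

Xenon's profit: π_X = (154 - 0.5Q)q_X - (10q_X). Setting ∂π_X/∂q_X = 0: 144 - q_X - (1/2)(q_L) = 0.
Larkspur's profit: π_L = (154 - 0.5Q)q_L - (4q_L). Setting ∂π_L/∂q_L = 0: 150 - q_L - (1/2)(q_X) = 0.
Best responses: q_X = (144 - (1/2)q_L), q_L = (150 - (1/2)q_X).
Solving the pair: q_X = 92, q_L = 104.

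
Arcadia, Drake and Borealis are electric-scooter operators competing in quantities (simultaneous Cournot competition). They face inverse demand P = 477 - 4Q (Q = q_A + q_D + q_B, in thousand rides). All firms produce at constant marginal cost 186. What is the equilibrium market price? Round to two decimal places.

258.75

A representative firm's profit is π_i = q_i(477 - 4Q) - 186q_i.
First-order condition (treating rivals' output as given): 291 - 8q_i - 4·Σ_{j≠i} q_j = 0.
With identical firms every q_j equals q_i, so Σ_{j≠i} q_j = 2q_i and 291 = 16q_i, giving q_i = 291/16.
Total output Q = 873/16, so price P = 477 - 4·(873/16) = 1035/4.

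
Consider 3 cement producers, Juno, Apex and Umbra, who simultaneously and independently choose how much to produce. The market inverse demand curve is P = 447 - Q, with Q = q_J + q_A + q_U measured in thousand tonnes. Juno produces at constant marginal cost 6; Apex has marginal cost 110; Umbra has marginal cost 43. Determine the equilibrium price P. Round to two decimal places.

Juno's profit: π_J = (447 - Q)q_J - (6q_J). Setting ∂π_J/∂q_J = 0: 441 - 2q_J - (q_A + q_U) = 0.
Apex's profit: π_A = (447 - Q)q_A - (110q_A). Setting ∂π_A/∂q_A = 0: 337 - 2q_A - (q_J + q_U) = 0.
Umbra's profit: π_U = (447 - Q)q_U - (43q_U). Setting ∂π_U/∂q_U = 0: 404 - 2q_U - (q_J + q_A) = 0.
Adding the 3 conditions: 1182 − 2Q − 2Q = 0, i.e. Q = 591/2.
Back-substituting: q_J = (441 − 591/2) = 291/2, q_A = (337 − 591/2) = 83/2, q_U = (404 − 591/2) = 217/2.
Total output Q = 591/2, so price P = 447 - 591/2 = 303/2.

151.50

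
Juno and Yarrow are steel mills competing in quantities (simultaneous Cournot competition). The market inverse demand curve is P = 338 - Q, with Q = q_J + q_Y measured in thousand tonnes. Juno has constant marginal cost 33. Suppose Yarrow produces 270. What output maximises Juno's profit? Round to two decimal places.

With the rival's output fixed at 270, Juno's profit is π_J = (338 - 270 - q_J)q_J - (33q_J) = (68 - q_J)q_J - (33q_J).
∂π_J/∂q_J = 35 - 2q_J = 0, so q_J = 35/2.

17.50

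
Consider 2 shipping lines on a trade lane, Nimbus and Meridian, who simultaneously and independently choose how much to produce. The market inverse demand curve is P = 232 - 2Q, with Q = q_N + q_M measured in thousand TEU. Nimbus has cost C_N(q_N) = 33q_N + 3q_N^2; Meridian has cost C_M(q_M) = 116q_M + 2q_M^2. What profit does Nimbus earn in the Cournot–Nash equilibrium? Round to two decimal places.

Nimbus's profit: π_N = (232 - 2Q)q_N - (33q_N + 3q_N²). Setting ∂π_N/∂q_N = 0: 199 - 10q_N - 2(q_M) = 0.
Meridian's profit: π_M = (232 - 2Q)q_M - (116q_M + 2q_M²). Setting ∂π_M/∂q_M = 0: 116 - 8q_M - 2(q_N) = 0.
Best responses: q_N = (199 - 2q_M)/10, q_M = (116 - 2q_N)/8.
Solving the pair: q_N = 340/19, q_M = 381/38.
Price P = 232 - 2·(1061/38) = 176.1579.
Nimbus's profit: 176.1579·(340/19) - 33·(340/19) - 3(340/19)² = 1601.1080.

1601.11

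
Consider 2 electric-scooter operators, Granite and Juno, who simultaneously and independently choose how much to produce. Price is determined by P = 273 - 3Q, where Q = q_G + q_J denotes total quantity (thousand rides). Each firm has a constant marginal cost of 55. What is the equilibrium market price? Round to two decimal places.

127.67

A representative firm's profit is π_i = q_i(273 - 3Q) - 55q_i.
Setting ∂π_i/∂q_i = 0 with rivals' quantities fixed: 218 - 6q_i - 3q_j = 0.
By symmetry each firm produces the same amount; substituting q_j = q_i yields q_i = 218/9.
Total output Q = 436/9, so price P = 273 - 3·(436/9) = 383/3.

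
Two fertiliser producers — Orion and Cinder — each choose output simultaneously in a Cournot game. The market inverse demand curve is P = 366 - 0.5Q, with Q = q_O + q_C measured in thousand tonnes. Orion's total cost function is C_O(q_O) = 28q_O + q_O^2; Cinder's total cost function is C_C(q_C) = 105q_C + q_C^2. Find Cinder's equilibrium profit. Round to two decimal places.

7386.04

Orion's profit: π_O = (366 - 0.5Q)q_O - (28q_O + q_O²). Setting ∂π_O/∂q_O = 0: 338 - 3q_O - (1/2)(q_C) = 0.
Cinder's first-order condition: 261 - 3q_C - (1/2)(q_O) = 0.
Best responses: q_O = (338 - (1/2)q_C)/3, q_C = (261 - (1/2)q_O)/3.
Substituting one into the other gives q_O = 100.9714 and q_C = 70.1714.
Price P = 366 - (1/2)·(1198/7) = 1963/7.
Cinder's profit: (1963/7)·70.1714 - 105·70.1714 - 70.1714² = 7386.0441.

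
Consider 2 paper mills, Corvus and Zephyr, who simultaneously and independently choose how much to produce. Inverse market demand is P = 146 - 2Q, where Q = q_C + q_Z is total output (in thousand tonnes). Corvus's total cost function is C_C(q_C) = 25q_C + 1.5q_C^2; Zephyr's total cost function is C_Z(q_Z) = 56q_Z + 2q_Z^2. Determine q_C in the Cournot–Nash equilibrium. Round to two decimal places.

Corvus's profit: π_C = (146 - 2Q)q_C - (25q_C + (3/2)q_C²). Setting ∂π_C/∂q_C = 0: 121 - 7q_C - 2(q_Z) = 0.
Zephyr's first-order condition: 90 - 8q_Z - 2(q_C) = 0.
Best responses: q_C = (121 - 2q_Z)/7, q_Z = (90 - 2q_C)/8.
Solving the pair: q_C = 197/13, q_Z = 97/13.

15.15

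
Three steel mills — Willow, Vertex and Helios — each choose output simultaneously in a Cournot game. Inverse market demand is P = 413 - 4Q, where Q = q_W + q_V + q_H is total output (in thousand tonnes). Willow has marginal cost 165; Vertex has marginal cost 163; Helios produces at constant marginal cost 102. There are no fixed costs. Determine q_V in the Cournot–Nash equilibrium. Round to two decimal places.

11.94

Willow's profit: π_W = (413 - 4Q)q_W - (165q_W). Setting ∂π_W/∂q_W = 0: 248 - 8q_W - 4(q_V + q_H) = 0.
Vertex's first-order condition: 250 - 8q_V - 4(q_W + q_H) = 0.
Helios's first-order condition: 311 - 8q_H - 4(q_W + q_V) = 0.
Adding the 3 conditions: 809 − 8Q − 8Q = 0, i.e. Q = 809/16.
Back-substituting: q_W = (248 − 809/4)/4 = 183/16, q_V = (250 − 809/4)/4 = 191/16, q_H = (311 − 809/4)/4 = 435/16.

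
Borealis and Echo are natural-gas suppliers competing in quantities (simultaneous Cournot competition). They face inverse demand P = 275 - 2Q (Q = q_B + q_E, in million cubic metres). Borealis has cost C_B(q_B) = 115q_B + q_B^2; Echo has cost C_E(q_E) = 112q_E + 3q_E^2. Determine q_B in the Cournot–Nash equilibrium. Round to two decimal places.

Borealis's profit: π_B = (275 - 2Q)q_B - (115q_B + q_B²). Setting ∂π_B/∂q_B = 0: 160 - 6q_B - 2(q_E) = 0.
Echo's first-order condition: 163 - 10q_E - 2(q_B) = 0.
Best responses: q_B = (160 - 2q_E)/6, q_E = (163 - 2q_B)/10.
Substituting one into the other gives q_B = 91/4 and q_E = 47/4.

22.75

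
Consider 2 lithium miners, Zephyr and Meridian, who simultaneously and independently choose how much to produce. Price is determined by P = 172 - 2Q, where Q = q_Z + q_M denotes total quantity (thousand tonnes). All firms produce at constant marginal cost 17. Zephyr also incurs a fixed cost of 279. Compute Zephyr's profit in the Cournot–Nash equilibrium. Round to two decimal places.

1055.72

Each firm earns π_i = (172 - 2Q)q_i - 17q_i.
First-order condition (treating rivals' output as given): 155 - 4q_i - 2q_j = 0.
By symmetry each firm produces the same amount; substituting q_j = q_i yields q_i = 155/6.
Price P = 172 - 2·(155/3) = 206/3.
Zephyr's profit: (206/3 - 17)·(155/6) - 279 = 1055.7222.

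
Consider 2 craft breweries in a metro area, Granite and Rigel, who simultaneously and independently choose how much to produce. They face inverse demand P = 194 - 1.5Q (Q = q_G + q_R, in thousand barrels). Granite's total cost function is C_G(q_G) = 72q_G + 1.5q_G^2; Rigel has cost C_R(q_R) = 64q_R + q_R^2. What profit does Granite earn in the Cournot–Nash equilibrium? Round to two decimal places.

670.95

Granite's profit: π_G = (194 - 1.5Q)q_G - (72q_G + (3/2)q_G²). Setting ∂π_G/∂q_G = 0: 122 - 6q_G - (3/2)(q_R) = 0.
Rigel's first-order condition: 130 - 5q_R - (3/2)(q_G) = 0.
So q_G = (122 - (3/2)q_R)/6 and q_R = (130 - (3/2)q_G)/5.
Substituting one into the other gives q_G = 1660/111 and q_R = 796/37.
Price P = 194 - (3/2)·36.4685 = 139.2973.
Granite's profit: 139.2973·(1660/111) - 72·(1660/111) - (3/2)(1660/111)² = 670.9520.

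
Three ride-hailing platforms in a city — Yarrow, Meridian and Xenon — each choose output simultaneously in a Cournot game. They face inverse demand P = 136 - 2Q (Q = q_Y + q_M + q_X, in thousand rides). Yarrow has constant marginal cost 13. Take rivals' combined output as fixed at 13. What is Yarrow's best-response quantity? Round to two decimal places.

24.25

With rivals' combined output fixed at 13, Yarrow's profit is π_Y = (136 - 2·13 - 2q_Y)q_Y - (13q_Y) = (110 - 2q_Y)q_Y - (13q_Y).
∂π_Y/∂q_Y = 97 - 4q_Y = 0, so q_Y = 97/4.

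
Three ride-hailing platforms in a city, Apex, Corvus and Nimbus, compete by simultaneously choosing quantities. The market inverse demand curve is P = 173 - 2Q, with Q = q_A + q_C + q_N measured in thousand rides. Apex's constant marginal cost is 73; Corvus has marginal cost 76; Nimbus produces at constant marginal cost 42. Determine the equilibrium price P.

91

Apex's profit: π_A = (173 - 2Q)q_A - (73q_A). Setting ∂π_A/∂q_A = 0: 100 - 4q_A - 2(q_C + q_N) = 0.
Corvus's first-order condition: 97 - 4q_C - 2(q_A + q_N) = 0.
Nimbus's first-order condition: 131 - 4q_N - 2(q_A + q_C) = 0.
Summing all 3 equations gives 328 − 8Q = 0, hence Q = 41.
Back-substituting: q_A = (100 − 82)/2 = 9, q_C = (97 − 82)/2 = 15/2, q_N = (131 − 82)/2 = 49/2.
Total output Q = 41, so price P = 173 - 2·41 = 91.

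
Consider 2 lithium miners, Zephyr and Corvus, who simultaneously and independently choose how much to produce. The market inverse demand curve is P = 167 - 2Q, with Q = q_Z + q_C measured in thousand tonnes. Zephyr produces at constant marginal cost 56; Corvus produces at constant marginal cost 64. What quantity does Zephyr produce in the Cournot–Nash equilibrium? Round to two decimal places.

19.83

Zephyr's profit: π_Z = (167 - 2Q)q_Z - (56q_Z). Setting ∂π_Z/∂q_Z = 0: 111 - 4q_Z - 2(q_C) = 0.
Corvus's first-order condition: 103 - 4q_C - 2(q_Z) = 0.
Best responses: q_Z = (111 - 2q_C)/4, q_C = (103 - 2q_Z)/4.
Solving the pair: q_Z = 119/6, q_C = 95/6.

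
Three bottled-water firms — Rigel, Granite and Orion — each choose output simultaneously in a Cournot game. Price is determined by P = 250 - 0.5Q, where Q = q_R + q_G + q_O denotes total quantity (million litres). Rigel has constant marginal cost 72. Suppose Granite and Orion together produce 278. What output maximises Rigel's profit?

With rivals' combined output fixed at 278, Rigel's profit is π_R = (250 - (1/2)·278 - (1/2)q_R)q_R - (72q_R) = (111 - (1/2)q_R)q_R - (72q_R).
∂π_R/∂q_R = 39 - q_R = 0, so q_R = 39.

39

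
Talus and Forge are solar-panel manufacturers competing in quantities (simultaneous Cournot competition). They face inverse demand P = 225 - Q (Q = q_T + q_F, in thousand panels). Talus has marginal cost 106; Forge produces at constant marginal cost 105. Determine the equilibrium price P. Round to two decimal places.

145.33

Talus's profit: π_T = (225 - Q)q_T - (106q_T). Setting ∂π_T/∂q_T = 0: 119 - 2q_T - (q_F) = 0.
Forge's first-order condition: 120 - 2q_F - (q_T) = 0.
Best responses: q_T = (119 - q_F)/2, q_F = (120 - q_T)/2.
Solving the pair: q_T = 118/3, q_F = 121/3.
Total output Q = 239/3, so price P = 225 - 239/3 = 436/3.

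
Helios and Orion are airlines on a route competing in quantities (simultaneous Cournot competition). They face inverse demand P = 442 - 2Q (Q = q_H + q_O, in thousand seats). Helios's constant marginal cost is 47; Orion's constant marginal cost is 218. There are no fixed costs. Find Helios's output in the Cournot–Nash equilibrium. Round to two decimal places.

Helios's profit: π_H = (442 - 2Q)q_H - (47q_H). Setting ∂π_H/∂q_H = 0: 395 - 4q_H - 2(q_O) = 0.
Orion's first-order condition: 224 - 4q_O - 2(q_H) = 0.
Rearranging gives the reaction functions q_H = (395 - 2q_O)/4 and q_O = (224 - 2q_H)/4.
Substituting one into the other gives q_H = 283/3 and q_O = 53/6.

94.33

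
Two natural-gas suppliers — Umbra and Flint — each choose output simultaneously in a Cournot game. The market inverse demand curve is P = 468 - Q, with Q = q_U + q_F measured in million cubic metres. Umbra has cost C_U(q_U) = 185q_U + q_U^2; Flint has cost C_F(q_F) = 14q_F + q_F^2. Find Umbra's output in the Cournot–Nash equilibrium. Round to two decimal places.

Umbra's profit: π_U = (468 - Q)q_U - (185q_U + q_U²). Setting ∂π_U/∂q_U = 0: 283 - 4q_U - (q_F) = 0.
Flint's profit: π_F = (468 - Q)q_F - (14q_F + q_F²). Setting ∂π_F/∂q_F = 0: 454 - 4q_F - (q_U) = 0.
So q_U = (283 - q_F)/4 and q_F = (454 - q_U)/4.
Substituting one into the other gives q_U = 226/5 and q_F = 511/5.

45.20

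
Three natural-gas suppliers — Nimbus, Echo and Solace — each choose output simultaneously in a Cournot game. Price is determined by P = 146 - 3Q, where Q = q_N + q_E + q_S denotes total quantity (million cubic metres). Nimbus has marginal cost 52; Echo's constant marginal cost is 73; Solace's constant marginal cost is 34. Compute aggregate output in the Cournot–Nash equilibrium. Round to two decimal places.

23.25

Nimbus's profit: π_N = (146 - 3Q)q_N - (52q_N). Setting ∂π_N/∂q_N = 0: 94 - 6q_N - 3(q_E + q_S) = 0.
Echo's profit: π_E = (146 - 3Q)q_E - (73q_E). Setting ∂π_E/∂q_E = 0: 73 - 6q_E - 3(q_N + q_S) = 0.
Solace's profit: π_S = (146 - 3Q)q_S - (34q_S). Setting ∂π_S/∂q_S = 0: 112 - 6q_S - 3(q_N + q_E) = 0.
Adding the 3 first-order conditions: 279 − 12Q = 0, so Q = 93/4.
Back-substituting: q_N = (94 − 279/4)/3 = 97/12, q_E = (73 − 279/4)/3 = 13/12, q_S = (112 − 279/4)/3 = 169/12.
Total output Q = 97/12 + 13/12 + 169/12 = 93/4.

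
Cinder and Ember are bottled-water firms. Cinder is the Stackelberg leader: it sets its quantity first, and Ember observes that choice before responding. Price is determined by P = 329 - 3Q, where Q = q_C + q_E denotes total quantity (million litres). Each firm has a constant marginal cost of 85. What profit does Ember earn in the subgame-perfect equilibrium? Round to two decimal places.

Solve by backward induction. Given q_C, the follower Ember maximises π_E = (329 - 3q_C - 3q_E)q_E - 85q_E.
∂π_E/∂q_E = 244 - 3q_C - 6q_E = 0 gives the reaction function q_E = (244 - 3q_C)/6.
The leader anticipates this reaction. Substituting into P = 329 - 3Q gives P = 207 - (3/2)q_C, so π_C = (207 - (3/2)q_C)q_C - 85q_C.
Maximising: ∂π_C/∂q_C = 122 - 3q_C = 0, giving q_C = 122/3.
Then q_E = (244 - 3·(122/3))/6 = 61/3.
Price P = 329 - 3·61 = 146.
Ember's profit: (146 - 85)·(61/3) = 1240.3333.

1240.33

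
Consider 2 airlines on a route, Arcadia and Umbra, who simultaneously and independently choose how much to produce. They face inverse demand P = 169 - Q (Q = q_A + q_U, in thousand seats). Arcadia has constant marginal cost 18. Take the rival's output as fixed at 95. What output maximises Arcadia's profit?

With the rival's output fixed at 95, Arcadia's profit is π_A = (169 - 95 - q_A)q_A - (18q_A) = (74 - q_A)q_A - (18q_A).
∂π_A/∂q_A = 56 - 2q_A = 0, so q_A = 28.

28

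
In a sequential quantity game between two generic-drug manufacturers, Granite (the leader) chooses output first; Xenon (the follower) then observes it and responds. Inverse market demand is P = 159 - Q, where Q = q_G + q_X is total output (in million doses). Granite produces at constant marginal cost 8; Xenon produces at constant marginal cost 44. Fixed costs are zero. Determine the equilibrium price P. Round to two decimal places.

54.75

Solve by backward induction. Given q_G, the follower Xenon maximises π_X = (159 - q_G - q_X)q_X - 44q_X.
Follower FOC: 115 - q_G - 2q_X = 0, so q_X(q_G) = (115 - q_G)/2.
The leader anticipates this reaction. Substituting into P = 159 - Q gives P = 203/2 - (1/2)q_G, so π_G = (203/2 - (1/2)q_G)q_G - 8q_G.
Maximising: ∂π_G/∂q_G = 187/2 - q_G = 0, giving q_G = 187/2.
Then q_X = (115 - 187/2)/2 = 43/4.
Total output Q = 417/4, so price P = 159 - 417/4 = 219/4.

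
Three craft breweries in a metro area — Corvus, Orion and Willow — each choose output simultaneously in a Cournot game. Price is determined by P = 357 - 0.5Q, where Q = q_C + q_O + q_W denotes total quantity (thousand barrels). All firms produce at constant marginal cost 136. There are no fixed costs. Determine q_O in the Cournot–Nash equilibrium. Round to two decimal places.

Each firm earns π_i = (357 - 0.5Q)q_i - 136q_i.
Setting ∂π_i/∂q_i = 0 with rivals' quantities fixed: 221 - q_i - (1/2)·Σ_{j≠i} q_j = 0.
With identical firms every q_j equals q_i, so Σ_{j≠i} q_j = 2q_i and 221 = 2q_i, giving q_i = 221/2.

110.50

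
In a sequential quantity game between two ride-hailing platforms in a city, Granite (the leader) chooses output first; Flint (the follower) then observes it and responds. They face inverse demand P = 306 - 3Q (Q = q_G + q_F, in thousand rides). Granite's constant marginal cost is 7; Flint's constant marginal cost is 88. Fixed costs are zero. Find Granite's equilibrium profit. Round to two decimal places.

6016.67

Solve by backward induction. Given q_G, the follower Flint maximises π_F = (306 - 3q_G - 3q_F)q_F - 88q_F.
Setting the follower's marginal profit to zero, 218 - 3q_G - 6q_F = 0, i.e. q_F = (218 - 3q_G)/6.
Granite substitutes q_F(q_G) into its own profit: π_G = q_G(306 - 3q_G - (218 - 3q_G)/2) - 7q_G = (197 - (3/2)q_G)q_G - 7q_G.
Leader FOC: 190 - 3q_G = 0, so q_G = 190/3.
Then q_F = (218 - 3·(190/3))/6 = 14/3.
Price P = 306 - 3·68 = 102.
Granite's profit: (102 - 7)·(190/3) = 6016.6667.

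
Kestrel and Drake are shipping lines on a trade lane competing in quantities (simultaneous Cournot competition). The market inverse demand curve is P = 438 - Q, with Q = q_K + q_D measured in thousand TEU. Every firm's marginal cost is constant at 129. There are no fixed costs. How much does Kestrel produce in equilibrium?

103

Each firm earns π_i = (438 - Q)q_i - 129q_i.
Setting ∂π_i/∂q_i = 0 with rivals' quantities fixed: 309 - 2q_i - q_j = 0.
By symmetry each firm produces the same amount; substituting q_j = q_i yields q_i = 309/3 = 103.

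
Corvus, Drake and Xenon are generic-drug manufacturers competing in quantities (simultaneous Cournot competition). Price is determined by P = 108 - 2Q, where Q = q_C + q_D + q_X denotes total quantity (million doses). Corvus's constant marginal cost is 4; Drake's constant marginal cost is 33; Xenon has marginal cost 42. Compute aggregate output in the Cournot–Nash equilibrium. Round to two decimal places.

30.63

Corvus's profit: π_C = (108 - 2Q)q_C - (4q_C). Setting ∂π_C/∂q_C = 0: 104 - 4q_C - 2(q_D + q_X) = 0.
Drake's first-order condition: 75 - 4q_D - 2(q_C + q_X) = 0.
Xenon's first-order condition: 66 - 4q_X - 2(q_C + q_D) = 0.
Adding the 3 first-order conditions: 245 − 8Q = 0, so Q = 245/8.
Back-substituting: q_C = (104 − 245/4)/2 = 171/8, q_D = (75 − 245/4)/2 = 55/8, q_X = (66 − 245/4)/2 = 19/8.
Total output Q = 171/8 + 55/8 + 19/8 = 245/8.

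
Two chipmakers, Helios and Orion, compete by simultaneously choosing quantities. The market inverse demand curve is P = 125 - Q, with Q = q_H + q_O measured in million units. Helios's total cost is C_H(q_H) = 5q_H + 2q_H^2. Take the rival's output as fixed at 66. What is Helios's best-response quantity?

9

With the rival's output fixed at 66, Helios's profit is π_H = (125 - 66 - q_H)q_H - (5q_H + 2q_H²) = (59 - q_H)q_H - (5q_H + 2q_H²).
∂π_H/∂q_H = 54 - 6q_H = 0, so q_H = 9.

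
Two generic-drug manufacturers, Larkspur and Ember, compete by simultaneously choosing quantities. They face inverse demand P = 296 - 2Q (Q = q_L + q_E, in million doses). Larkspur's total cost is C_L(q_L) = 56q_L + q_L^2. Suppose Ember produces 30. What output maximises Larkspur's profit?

30

With the rival's output fixed at 30, Larkspur's profit is π_L = (296 - 2·30 - 2q_L)q_L - (56q_L + q_L²) = (236 - 2q_L)q_L - (56q_L + q_L²).
∂π_L/∂q_L = 180 - 6q_L = 0, so q_L = 30.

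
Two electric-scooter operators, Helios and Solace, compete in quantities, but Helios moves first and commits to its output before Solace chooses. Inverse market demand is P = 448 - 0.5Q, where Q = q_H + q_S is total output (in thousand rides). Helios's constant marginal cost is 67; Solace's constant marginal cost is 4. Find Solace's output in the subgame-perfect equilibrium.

The follower Solace best-responds to any q_H: π_S = (448 - 0.5Q)q_S - 4q_S.
∂π_S/∂q_S = 444 - (1/2)q_H - q_S = 0 gives the reaction function q_S = (444 - (1/2)q_H).
Helios substitutes q_S(q_H) into its own profit: π_H = q_H(448 - (1/2)q_H - (444 - (1/2)q_H)/2) - 67q_H = (226 - (1/4)q_H)q_H - 67q_H.
The leader's first-order condition 159 - (1/2)q_H = 0 yields q_H = 318.
Then q_S = (444 - (1/2)·318) = 285.

285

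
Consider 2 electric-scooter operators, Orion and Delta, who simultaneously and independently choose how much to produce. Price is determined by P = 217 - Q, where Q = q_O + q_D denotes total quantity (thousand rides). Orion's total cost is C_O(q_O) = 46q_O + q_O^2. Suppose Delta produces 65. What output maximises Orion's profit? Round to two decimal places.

With the rival's output fixed at 65, Orion's profit is π_O = (217 - 65 - q_O)q_O - (46q_O + q_O²) = (152 - q_O)q_O - (46q_O + q_O²).
∂π_O/∂q_O = 106 - 4q_O = 0, so q_O = 53/2.

26.50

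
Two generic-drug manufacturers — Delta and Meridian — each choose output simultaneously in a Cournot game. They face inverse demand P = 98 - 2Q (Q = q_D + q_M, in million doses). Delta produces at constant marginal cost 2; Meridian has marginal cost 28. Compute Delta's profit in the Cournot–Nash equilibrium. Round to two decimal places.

826.89

Delta's profit: π_D = (98 - 2Q)q_D - (2q_D). Setting ∂π_D/∂q_D = 0: 96 - 4q_D - 2(q_M) = 0.
Meridian's profit: π_M = (98 - 2Q)q_M - (28q_M). Setting ∂π_M/∂q_M = 0: 70 - 4q_M - 2(q_D) = 0.
Rearranging gives the reaction functions q_D = (96 - 2q_M)/4 and q_M = (70 - 2q_D)/4.
Substituting one into the other gives q_D = 61/3 and q_M = 22/3.
Price P = 98 - 2·(83/3) = 128/3.
Delta's profit: (128/3 - 2)·(61/3) = 826.8889.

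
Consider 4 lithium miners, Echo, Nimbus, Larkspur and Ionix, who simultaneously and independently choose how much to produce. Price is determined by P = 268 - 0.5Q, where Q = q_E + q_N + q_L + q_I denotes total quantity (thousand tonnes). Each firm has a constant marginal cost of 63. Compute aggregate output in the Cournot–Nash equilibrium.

Each firm earns π_i = (268 - 0.5Q)q_i - 63q_i.
Setting ∂π_i/∂q_i = 0 with rivals' quantities fixed: 205 - q_i - (1/2)·Σ_{j≠i} q_j = 0.
With identical firms every q_j equals q_i, so Σ_{j≠i} q_j = 3q_i and 205 = (5/2)q_i, giving q_i = 82.
Total output Q = 82 + 82 + 82 + 82 = 328.

328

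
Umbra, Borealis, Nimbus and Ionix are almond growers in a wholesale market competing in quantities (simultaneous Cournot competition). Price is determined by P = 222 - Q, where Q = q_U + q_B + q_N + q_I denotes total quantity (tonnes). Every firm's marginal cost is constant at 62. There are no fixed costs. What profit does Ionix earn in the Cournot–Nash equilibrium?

1024

Each firm earns π_i = (222 - Q)q_i - 62q_i.
Setting ∂π_i/∂q_i = 0 with rivals' quantities fixed: 160 - 2q_i - Σ_{j≠i} q_j = 0.
By symmetry each firm produces the same amount; substituting Σ_{j≠i} q_j = 3q_i yields q_i = 160/5 = 32.
Price P = 222 - 128 = 94.
Ionix's profit: (94 - 62)·32 = 1024.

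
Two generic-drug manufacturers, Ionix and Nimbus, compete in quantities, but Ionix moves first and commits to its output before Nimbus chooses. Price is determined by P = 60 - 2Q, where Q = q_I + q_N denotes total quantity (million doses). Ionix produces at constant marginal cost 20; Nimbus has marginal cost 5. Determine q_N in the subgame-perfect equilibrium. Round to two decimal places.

10.63

The follower Nimbus best-responds to any q_I: π_N = (60 - 2Q)q_N - 5q_N.
Follower FOC: 55 - 2q_I - 4q_N = 0, so q_N(q_I) = (55 - 2q_I)/4.
Ionix substitutes q_N(q_I) into its own profit: π_I = q_I(60 - 2q_I - (55 - 2q_I)/2) - 20q_I = (65/2 - q_I)q_I - 20q_I.
Leader FOC: 25/2 - 2q_I = 0, so q_I = 25/4.
Then q_N = (55 - 2·(25/4))/4 = 85/8.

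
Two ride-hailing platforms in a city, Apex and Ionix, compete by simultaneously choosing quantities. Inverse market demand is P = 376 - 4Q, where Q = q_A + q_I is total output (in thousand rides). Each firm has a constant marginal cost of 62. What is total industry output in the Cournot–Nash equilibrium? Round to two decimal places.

A representative firm's profit is π_i = q_i(376 - 4Q) - 62q_i.
First-order condition (treating rivals' output as given): 314 - 8q_i - 4q_j = 0.
By symmetry each firm produces the same amount; substituting q_j = q_i yields q_i = 314/12 = 157/6.
Total output Q = 157/6 + 157/6 = 157/3.

52.33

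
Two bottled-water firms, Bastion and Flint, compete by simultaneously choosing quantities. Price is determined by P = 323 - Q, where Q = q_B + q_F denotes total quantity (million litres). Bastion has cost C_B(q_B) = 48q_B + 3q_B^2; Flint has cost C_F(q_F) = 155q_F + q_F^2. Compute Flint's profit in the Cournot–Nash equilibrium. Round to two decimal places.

Bastion's profit: π_B = (323 - Q)q_B - (48q_B + 3q_B²). Setting ∂π_B/∂q_B = 0: 275 - 8q_B - (q_F) = 0.
Flint's profit: π_F = (323 - Q)q_F - (155q_F + q_F²). Setting ∂π_F/∂q_F = 0: 168 - 4q_F - (q_B) = 0.
Best responses: q_B = (275 - q_F)/8, q_F = (168 - q_B)/4.
Substituting one into the other gives q_B = 932/31 and q_F = 1069/31.
Price P = 323 - 64.5484 = 258.4516.
Flint's profit: 258.4516·(1069/31) - 155·(1069/31) - (1069/31)² = 2378.2747.

2378.27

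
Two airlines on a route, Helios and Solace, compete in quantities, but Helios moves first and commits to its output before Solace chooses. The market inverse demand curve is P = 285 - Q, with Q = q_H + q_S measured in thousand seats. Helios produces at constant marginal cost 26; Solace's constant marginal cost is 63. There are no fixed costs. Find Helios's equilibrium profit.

10952

The follower Solace best-responds to any q_H: π_S = (285 - Q)q_S - 63q_S.
Follower FOC: 222 - q_H - 2q_S = 0, so q_S(q_H) = (222 - q_H)/2.
The leader anticipates this reaction. Substituting into P = 285 - Q gives P = 174 - (1/2)q_H, so π_H = (174 - (1/2)q_H)q_H - 26q_H.
Maximising: ∂π_H/∂q_H = 148 - q_H = 0, giving q_H = 148.
Then q_S = (222 - 148)/2 = 37.
Price P = 285 - 185 = 100.
Helios's profit: (100 - 26)·148 = 10952.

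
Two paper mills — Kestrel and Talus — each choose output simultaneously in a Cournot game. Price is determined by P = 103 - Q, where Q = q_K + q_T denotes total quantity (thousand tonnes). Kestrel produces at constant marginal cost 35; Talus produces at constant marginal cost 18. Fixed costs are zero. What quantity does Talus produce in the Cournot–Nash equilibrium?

34

Kestrel's profit: π_K = (103 - Q)q_K - (35q_K). Setting ∂π_K/∂q_K = 0: 68 - 2q_K - (q_T) = 0.
Talus's first-order condition: 85 - 2q_T - (q_K) = 0.
Rearranging gives the reaction functions q_K = (68 - q_T)/2 and q_T = (85 - q_K)/2.
Solving the pair: q_K = 17, q_T = 34.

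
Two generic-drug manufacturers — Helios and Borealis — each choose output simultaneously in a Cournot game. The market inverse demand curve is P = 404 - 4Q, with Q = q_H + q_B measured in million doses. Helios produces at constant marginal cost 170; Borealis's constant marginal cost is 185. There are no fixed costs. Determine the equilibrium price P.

253

Helios's profit: π_H = (404 - 4Q)q_H - (170q_H). Setting ∂π_H/∂q_H = 0: 234 - 8q_H - 4(q_B) = 0.
Borealis's profit: π_B = (404 - 4Q)q_B - (185q_B). Setting ∂π_B/∂q_B = 0: 219 - 8q_B - 4(q_H) = 0.
So q_H = (234 - 4q_B)/8 and q_B = (219 - 4q_H)/8.
Solving the pair: q_H = 83/4, q_B = 17.
Total output Q = 151/4, so price P = 404 - 4·(151/4) = 253.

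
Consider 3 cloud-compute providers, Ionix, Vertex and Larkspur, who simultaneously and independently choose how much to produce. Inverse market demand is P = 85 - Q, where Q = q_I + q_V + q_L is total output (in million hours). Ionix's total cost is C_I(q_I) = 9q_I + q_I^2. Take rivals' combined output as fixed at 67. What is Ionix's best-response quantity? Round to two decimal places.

With rivals' combined output fixed at 67, Ionix's profit is π_I = (85 - 67 - q_I)q_I - (9q_I + q_I²) = (18 - q_I)q_I - (9q_I + q_I²).
∂π_I/∂q_I = 9 - 4q_I = 0, so q_I = 9/4.

2.25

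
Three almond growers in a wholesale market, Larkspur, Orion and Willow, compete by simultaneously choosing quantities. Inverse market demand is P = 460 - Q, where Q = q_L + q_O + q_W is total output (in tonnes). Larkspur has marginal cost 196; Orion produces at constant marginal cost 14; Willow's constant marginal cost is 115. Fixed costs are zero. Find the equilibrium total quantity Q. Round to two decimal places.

Larkspur's profit: π_L = (460 - Q)q_L - (196q_L). Setting ∂π_L/∂q_L = 0: 264 - 2q_L - (q_O + q_W) = 0.
Orion's profit: π_O = (460 - Q)q_O - (14q_O). Setting ∂π_O/∂q_O = 0: 446 - 2q_O - (q_L + q_W) = 0.
Willow's first-order condition: 345 - 2q_W - (q_L + q_O) = 0.
Summing all 3 equations gives 1055 − 4Q = 0, hence Q = 1055/4.
Back-substituting: q_L = (264 − 1055/4) = 1/4, q_O = (446 − 1055/4) = 729/4, q_W = (345 − 1055/4) = 325/4.
Total output Q = 1/4 + 729/4 + 325/4 = 1055/4.

263.75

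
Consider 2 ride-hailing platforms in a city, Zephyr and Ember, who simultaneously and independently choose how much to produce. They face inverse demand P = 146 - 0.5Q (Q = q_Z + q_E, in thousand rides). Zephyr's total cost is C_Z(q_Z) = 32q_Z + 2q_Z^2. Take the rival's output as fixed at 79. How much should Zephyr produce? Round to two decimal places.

With the rival's output fixed at 79, Zephyr's profit is π_Z = (146 - (1/2)·79 - (1/2)q_Z)q_Z - (32q_Z + 2q_Z²) = (213/2 - (1/2)q_Z)q_Z - (32q_Z + 2q_Z²).
∂π_Z/∂q_Z = 149/2 - 5q_Z = 0, so q_Z = 149/10.

14.90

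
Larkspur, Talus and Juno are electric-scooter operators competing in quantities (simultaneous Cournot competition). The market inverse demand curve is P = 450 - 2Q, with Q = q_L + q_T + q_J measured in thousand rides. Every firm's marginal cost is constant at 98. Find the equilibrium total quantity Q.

132

A representative firm's profit is π_i = q_i(450 - 2Q) - 98q_i.
First-order condition (treating rivals' output as given): 352 - 4q_i - 2·Σ_{j≠i} q_j = 0.
By symmetry each firm produces the same amount; substituting Σ_{j≠i} q_j = 2q_i yields q_i = 352/8 = 44.
Total output Q = 44 + 44 + 44 = 132.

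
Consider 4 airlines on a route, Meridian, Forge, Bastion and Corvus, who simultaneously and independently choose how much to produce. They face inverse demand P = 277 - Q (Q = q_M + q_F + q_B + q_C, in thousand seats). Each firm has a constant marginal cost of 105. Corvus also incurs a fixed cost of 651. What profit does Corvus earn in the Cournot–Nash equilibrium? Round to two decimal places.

Each firm earns π_i = (277 - Q)q_i - 105q_i.
Setting ∂π_i/∂q_i = 0 with rivals' quantities fixed: 172 - 2q_i - Σ_{j≠i} q_j = 0.
By symmetry each firm produces the same amount; substituting Σ_{j≠i} q_j = 3q_i yields q_i = 172/5.
Price P = 277 - 688/5 = 697/5.
Corvus's profit: (697/5 - 105)·(172/5) - 651 = 532.3600.

532.36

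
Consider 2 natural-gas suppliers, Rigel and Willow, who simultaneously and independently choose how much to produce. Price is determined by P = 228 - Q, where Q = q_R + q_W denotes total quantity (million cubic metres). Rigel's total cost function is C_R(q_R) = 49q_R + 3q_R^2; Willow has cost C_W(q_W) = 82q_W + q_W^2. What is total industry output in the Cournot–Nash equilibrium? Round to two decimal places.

50.29

Rigel's profit: π_R = (228 - Q)q_R - (49q_R + 3q_R²). Setting ∂π_R/∂q_R = 0: 179 - 8q_R - (q_W) = 0.
Willow's profit: π_W = (228 - Q)q_W - (82q_W + q_W²). Setting ∂π_W/∂q_W = 0: 146 - 4q_W - (q_R) = 0.
Rearranging gives the reaction functions q_R = (179 - q_W)/8 and q_W = (146 - q_R)/4.
Substituting one into the other gives q_R = 570/31 and q_W = 989/31.
Total output Q = 570/31 + 989/31 = 1559/31.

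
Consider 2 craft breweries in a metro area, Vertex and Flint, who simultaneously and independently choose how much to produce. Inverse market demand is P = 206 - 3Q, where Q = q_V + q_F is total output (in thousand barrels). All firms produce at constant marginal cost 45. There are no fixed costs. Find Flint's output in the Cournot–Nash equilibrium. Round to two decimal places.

Each firm earns π_i = (206 - 3Q)q_i - 45q_i.
Setting ∂π_i/∂q_i = 0 with rivals' quantities fixed: 161 - 6q_i - 3q_j = 0.
By symmetry each firm produces the same amount; substituting q_j = q_i yields q_i = 161/9.

17.89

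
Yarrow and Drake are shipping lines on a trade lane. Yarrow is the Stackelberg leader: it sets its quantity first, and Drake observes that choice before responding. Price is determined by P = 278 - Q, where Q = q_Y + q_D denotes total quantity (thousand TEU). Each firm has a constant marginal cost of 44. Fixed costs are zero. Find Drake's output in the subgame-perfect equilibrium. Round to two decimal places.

Solve by backward induction. Given q_Y, the follower Drake maximises π_D = (278 - q_Y - q_D)q_D - 44q_D.
Setting the follower's marginal profit to zero, 234 - q_Y - 2q_D = 0, i.e. q_D = (234 - q_Y)/2.
The leader anticipates this reaction. Substituting into P = 278 - Q gives P = 161 - (1/2)q_Y, so π_Y = (161 - (1/2)q_Y)q_Y - 44q_Y.
Maximising: ∂π_Y/∂q_Y = 117 - q_Y = 0, giving q_Y = 117.
Then q_D = (234 - 117)/2 = 117/2.

58.50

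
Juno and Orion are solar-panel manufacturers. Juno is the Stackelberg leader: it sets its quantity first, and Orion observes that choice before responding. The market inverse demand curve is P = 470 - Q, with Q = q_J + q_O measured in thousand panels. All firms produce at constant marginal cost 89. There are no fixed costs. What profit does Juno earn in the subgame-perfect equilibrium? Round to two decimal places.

18145.13

Solve by backward induction. Given q_J, the follower Orion maximises π_O = (470 - q_J - q_O)q_O - 89q_O.
Setting the follower's marginal profit to zero, 381 - q_J - 2q_O = 0, i.e. q_O = (381 - q_J)/2.
The leader anticipates this reaction. Substituting into P = 470 - Q gives P = 559/2 - (1/2)q_J, so π_J = (559/2 - (1/2)q_J)q_J - 89q_J.
Leader FOC: 381/2 - q_J = 0, so q_J = 381/2.
Then q_O = (381 - 381/2)/2 = 381/4.
Price P = 470 - 1143/4 = 737/4.
Juno's profit: (737/4 - 89)·(381/2) = 18145.1250.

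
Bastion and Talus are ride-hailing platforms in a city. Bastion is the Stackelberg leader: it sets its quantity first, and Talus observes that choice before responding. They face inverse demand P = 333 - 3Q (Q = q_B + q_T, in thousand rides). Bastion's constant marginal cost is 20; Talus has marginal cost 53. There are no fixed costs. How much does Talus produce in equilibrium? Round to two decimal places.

17.83

The follower Talus best-responds to any q_B: π_T = (333 - 3Q)q_T - 53q_T.
Follower FOC: 280 - 3q_B - 6q_T = 0, so q_T(q_B) = (280 - 3q_B)/6.
Bastion substitutes q_T(q_B) into its own profit: π_B = q_B(333 - 3q_B - (280 - 3q_B)/2) - 20q_B = (193 - (3/2)q_B)q_B - 20q_B.
Leader FOC: 173 - 3q_B = 0, so q_B = 173/3.
Then q_T = (280 - 3·(173/3))/6 = 107/6.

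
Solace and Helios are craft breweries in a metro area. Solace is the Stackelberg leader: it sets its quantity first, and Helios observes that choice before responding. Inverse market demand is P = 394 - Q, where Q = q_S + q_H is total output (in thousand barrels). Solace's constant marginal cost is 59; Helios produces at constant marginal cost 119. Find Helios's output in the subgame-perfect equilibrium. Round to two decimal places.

Solve by backward induction. Given q_S, the follower Helios maximises π_H = (394 - q_S - q_H)q_H - 119q_H.
Follower FOC: 275 - q_S - 2q_H = 0, so q_H(q_S) = (275 - q_S)/2.
The leader anticipates this reaction. Substituting into P = 394 - Q gives P = 513/2 - (1/2)q_S, so π_S = (513/2 - (1/2)q_S)q_S - 59q_S.
Leader FOC: 395/2 - q_S = 0, so q_S = 395/2.
Then q_H = (275 - 395/2)/2 = 155/4.

38.75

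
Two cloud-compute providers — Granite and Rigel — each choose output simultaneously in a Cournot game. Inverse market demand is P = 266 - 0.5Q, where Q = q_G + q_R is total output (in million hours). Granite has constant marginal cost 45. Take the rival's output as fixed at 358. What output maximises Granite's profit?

With the rival's output fixed at 358, Granite's profit is π_G = (266 - (1/2)·358 - (1/2)q_G)q_G - (45q_G) = (87 - (1/2)q_G)q_G - (45q_G).
∂π_G/∂q_G = 42 - q_G = 0, so q_G = 42.

42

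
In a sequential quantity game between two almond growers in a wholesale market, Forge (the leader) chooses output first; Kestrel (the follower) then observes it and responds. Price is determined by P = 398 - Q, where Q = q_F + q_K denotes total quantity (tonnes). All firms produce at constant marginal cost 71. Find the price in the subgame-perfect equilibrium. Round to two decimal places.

152.75

Solve by backward induction. Given q_F, the follower Kestrel maximises π_K = (398 - q_F - q_K)q_K - 71q_K.
Setting the follower's marginal profit to zero, 327 - q_F - 2q_K = 0, i.e. q_K = (327 - q_F)/2.
Forge substitutes q_K(q_F) into its own profit: π_F = q_F(398 - q_F - (327 - q_F)/2) - 71q_F = (469/2 - (1/2)q_F)q_F - 71q_F.
The leader's first-order condition 327/2 - q_F = 0 yields q_F = 327/2.
Then q_K = (327 - 327/2)/2 = 327/4.
Total output Q = 981/4, so price P = 398 - 981/4 = 611/4.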